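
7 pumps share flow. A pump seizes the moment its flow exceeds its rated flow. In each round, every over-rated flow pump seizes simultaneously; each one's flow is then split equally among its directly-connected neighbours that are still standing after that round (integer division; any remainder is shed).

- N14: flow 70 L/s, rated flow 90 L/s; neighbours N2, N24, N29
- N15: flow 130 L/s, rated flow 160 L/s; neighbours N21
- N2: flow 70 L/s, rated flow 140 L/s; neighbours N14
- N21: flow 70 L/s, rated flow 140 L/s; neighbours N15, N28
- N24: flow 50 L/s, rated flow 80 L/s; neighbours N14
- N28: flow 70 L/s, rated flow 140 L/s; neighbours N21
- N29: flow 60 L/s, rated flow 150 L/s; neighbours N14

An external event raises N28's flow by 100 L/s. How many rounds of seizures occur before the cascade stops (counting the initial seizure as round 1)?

3

Round 1 — N28 at 170 > 140. N28 seizes.
  N28 sheds 170 L/s to N21: 170 each.
    N21: 70+170 = 240 > 140
Round 2 — N21 seizes.
  N21 sheds 240 L/s to N15: 240 each.
    N15: 130+240 = 370 > 160
Round 3 — N15 seizes.
  N15 sheds 370 L/s: no online neighbours, lost.
No further seizures.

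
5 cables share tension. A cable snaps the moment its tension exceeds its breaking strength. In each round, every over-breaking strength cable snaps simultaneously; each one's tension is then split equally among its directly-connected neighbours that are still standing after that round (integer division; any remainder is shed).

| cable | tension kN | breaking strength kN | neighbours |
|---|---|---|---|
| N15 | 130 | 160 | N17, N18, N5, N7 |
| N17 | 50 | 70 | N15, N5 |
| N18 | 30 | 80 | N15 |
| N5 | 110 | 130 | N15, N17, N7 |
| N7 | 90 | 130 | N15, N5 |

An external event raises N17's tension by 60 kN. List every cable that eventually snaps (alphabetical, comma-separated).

Round 1 — N17 at 110 > 70. N17 snaps.
  N17 sheds 110 kN to N15, N5: 55 each.
    N15: 130+55 = 185 > 160
    N5: 110+55 = 165 > 130
Round 2 — N15, N5 snap.
  N15 sheds 185 kN to N18, N7: 92 each (1 lost).
    N18: 30+92 = 122 > 80
    N7: 90+92 = 182 > 130
  N5 sheds 165 kN to N7: 165 each.
    N7: 182+165 = 347 > 130
Round 3 — N18, N7 snap.
  N18 sheds 122 kN: no online neighbours, lost.
  N7 sheds 347 kN: no online neighbours, lost.
No further breaks.

N15, N17, N18, N5, N7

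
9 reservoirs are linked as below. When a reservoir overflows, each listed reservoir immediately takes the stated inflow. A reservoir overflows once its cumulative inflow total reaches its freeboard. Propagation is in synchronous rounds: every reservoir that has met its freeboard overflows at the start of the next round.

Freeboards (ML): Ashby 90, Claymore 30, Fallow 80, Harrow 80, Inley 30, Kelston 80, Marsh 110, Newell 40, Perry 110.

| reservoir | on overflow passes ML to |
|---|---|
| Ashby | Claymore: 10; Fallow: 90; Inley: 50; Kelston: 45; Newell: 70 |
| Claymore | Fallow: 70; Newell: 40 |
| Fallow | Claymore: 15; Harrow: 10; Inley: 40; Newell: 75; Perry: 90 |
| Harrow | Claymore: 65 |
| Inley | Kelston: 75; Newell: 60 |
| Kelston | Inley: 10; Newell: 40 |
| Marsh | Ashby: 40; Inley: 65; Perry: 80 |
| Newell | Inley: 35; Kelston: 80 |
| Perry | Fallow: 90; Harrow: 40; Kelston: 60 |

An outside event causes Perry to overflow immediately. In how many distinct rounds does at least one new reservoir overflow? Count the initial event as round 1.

Round 1 — Perry overflows (initial).
  Fallow: +90 → 90 ≥ 80
  Harrow: +40 → 40 < 80
  Kelston: +60 → 60 < 80
Round 2 — Fallow overflows.
  Claymore: +15 → 15 < 30
  Harrow: +10 → 50 < 80
  Inley: +40 → 40 ≥ 30
  Newell: +75 → 75 ≥ 40
Round 3 — Inley, Newell overflow.
  Kelston: +75+80 → 215 ≥ 80
Round 4 — Kelston overflows.
No further overflows.

4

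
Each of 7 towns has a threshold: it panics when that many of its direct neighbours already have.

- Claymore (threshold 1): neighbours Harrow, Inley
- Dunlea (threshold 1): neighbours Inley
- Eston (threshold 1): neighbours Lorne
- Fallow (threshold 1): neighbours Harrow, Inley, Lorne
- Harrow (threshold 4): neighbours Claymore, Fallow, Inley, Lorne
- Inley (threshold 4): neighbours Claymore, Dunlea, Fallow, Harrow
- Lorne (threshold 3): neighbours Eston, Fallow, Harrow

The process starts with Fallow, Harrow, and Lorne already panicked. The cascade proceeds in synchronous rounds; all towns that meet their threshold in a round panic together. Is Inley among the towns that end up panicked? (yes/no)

no

Round 1 — Fallow, Harrow, Lorne panic (initial).
Round 2 — checking thresholds:
  Claymore: 1 of 2 neighbours ≥ 1, panics.
  Eston: 1 of 1 neighbours ≥ 1, panics.
  Inley: 2 of 4 neighbours < 4, below threshold.
Round 3 — no new panics; cascade stops.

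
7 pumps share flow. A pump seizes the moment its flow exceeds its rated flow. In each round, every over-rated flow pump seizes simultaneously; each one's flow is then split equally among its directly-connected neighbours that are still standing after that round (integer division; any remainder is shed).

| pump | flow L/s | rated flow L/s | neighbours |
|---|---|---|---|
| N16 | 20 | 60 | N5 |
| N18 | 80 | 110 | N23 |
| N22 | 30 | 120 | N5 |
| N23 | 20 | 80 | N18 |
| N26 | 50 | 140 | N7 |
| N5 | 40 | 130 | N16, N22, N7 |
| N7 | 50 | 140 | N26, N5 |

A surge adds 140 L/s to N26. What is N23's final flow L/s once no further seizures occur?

20

Round 1 — N26 at 190 > 140. N26 seizes.
  N26 sheds 190 L/s to N7: 190 each.
    N7: 50+190 = 240 > 140
Round 2 — N7 seizes.
  N7 sheds 240 L/s to N5: 240 each.
    N5: 40+240 = 280 > 130
Round 3 — N5 seizes.
  N5 sheds 280 L/s to N16, N22: 140 each.
    N16: 20+140 = 160 > 60
    N22: 30+140 = 170 > 120
Round 4 — N16, N22 seize.
  N16 sheds 160 L/s: no online neighbours, lost.
  N22 sheds 170 L/s: no online neighbours, lost.
No further seizures.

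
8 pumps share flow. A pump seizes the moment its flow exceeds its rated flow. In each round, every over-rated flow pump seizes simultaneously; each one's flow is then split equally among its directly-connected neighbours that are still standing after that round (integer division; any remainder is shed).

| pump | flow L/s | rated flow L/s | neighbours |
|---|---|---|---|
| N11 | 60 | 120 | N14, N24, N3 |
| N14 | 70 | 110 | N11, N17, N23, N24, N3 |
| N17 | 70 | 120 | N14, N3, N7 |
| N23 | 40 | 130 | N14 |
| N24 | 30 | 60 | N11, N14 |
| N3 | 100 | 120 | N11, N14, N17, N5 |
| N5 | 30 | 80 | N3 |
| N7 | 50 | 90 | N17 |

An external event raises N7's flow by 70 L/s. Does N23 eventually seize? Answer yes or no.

no

Round 1 — N7 at 120 > 90. N7 seizes.
  N7 sheds 120 L/s to N17: 120 each.
    N17: 70+120 = 190 > 120
Round 2 — N17 seizes.
  N17 sheds 190 L/s to N14, N3: 95 each.
    N14: 70+95 = 165 > 110
    N3: 100+95 = 195 > 120
Round 3 — N14, N3 seize.
  N14 sheds 165 L/s to N11, N23, N24: 55 each.
    N11: 60+55 = 115 ≤ 120
    N23: 40+55 = 95 ≤ 130
    N24: 30+55 = 85 > 60
  N3 sheds 195 L/s to N11, N5: 97 each (1 lost).
    N11: 115+97 = 212 > 120
    N5: 30+97 = 127 > 80
Round 4 — N11, N24, N5 seize.
  N11 sheds 212 L/s: no online neighbours, lost.
  N24 sheds 85 L/s: no online neighbours, lost.
  N5 sheds 127 L/s: no online neighbours, lost.
No further seizures.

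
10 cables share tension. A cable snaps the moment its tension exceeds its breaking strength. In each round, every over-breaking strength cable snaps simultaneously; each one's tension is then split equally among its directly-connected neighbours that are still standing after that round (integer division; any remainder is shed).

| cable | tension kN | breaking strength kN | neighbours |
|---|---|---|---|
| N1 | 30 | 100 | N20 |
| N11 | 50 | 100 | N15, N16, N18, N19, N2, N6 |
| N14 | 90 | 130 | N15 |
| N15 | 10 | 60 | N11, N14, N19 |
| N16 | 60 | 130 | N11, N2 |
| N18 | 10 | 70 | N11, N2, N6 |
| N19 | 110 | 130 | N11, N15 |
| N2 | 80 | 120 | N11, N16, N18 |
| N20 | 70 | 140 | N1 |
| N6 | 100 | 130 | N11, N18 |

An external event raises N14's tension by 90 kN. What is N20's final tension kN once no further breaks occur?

70

Round 1 — N14 at 180 > 130. N14 snaps.
  N14 sheds 180 kN to N15: 180 each.
    N15: 10+180 = 190 > 60
Round 2 — N15 snaps.
  N15 sheds 190 kN to N11, N19: 95 each.
    N11: 50+95 = 145 > 100
    N19: 110+95 = 205 > 130
Round 3 — N11, N19 snap.
  N11 sheds 145 kN to N16, N18, N2, N6: 36 each (1 lost).
    N16: 60+36 = 96 ≤ 130
    N18: 10+36 = 46 ≤ 70
    N2: 80+36 = 116 ≤ 120
    N6: 100+36 = 136 > 130
  N19 sheds 205 kN: no online neighbours, lost.
Round 4 — N6 snaps.
  N6 sheds 136 kN to N18: 136 each.
    N18: 46+136 = 182 > 70
Round 5 — N18 snaps.
  N18 sheds 182 kN to N2: 182 each.
    N2: 116+182 = 298 > 120
Round 6 — N2 snaps.
  N2 sheds 298 kN to N16: 298 each.
    N16: 96+298 = 394 > 130
Round 7 — N16 snaps.
  N16 sheds 394 kN: no online neighbours, lost.
No further breaks.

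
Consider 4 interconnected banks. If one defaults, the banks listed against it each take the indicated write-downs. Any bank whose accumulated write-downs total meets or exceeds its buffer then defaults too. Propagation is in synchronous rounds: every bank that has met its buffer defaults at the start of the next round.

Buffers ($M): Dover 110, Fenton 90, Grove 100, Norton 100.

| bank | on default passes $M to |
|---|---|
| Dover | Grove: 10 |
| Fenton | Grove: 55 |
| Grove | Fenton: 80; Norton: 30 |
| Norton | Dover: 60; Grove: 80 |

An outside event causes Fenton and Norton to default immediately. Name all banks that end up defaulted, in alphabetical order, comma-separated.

Round 1 — Fenton, Norton default (initial).
  Dover: +60 → 60 < 110
  Grove: +55+80 → 135 ≥ 100
Round 2 — Grove defaults.
No further defaults.

Fenton, Grove, Norton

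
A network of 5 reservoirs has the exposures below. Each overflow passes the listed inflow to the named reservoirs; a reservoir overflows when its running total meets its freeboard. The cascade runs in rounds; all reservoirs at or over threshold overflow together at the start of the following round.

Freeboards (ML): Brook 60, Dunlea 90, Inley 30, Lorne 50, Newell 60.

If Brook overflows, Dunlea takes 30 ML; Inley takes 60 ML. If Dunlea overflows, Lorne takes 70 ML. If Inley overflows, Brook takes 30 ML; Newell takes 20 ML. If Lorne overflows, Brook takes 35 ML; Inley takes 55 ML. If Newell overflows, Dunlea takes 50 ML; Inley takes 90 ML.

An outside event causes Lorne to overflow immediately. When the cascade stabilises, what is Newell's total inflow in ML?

20

Round 1 — Lorne overflows (initial).
  Brook: +35 → 35 < 60
  Inley: +55 → 55 ≥ 30
Round 2 — Inley overflows.
  Brook: +30 → 65 ≥ 60
  Newell: +20 → 20 < 60
Round 3 — Brook overflows.
  Dunlea: +30 → 30 < 90
No further overflows.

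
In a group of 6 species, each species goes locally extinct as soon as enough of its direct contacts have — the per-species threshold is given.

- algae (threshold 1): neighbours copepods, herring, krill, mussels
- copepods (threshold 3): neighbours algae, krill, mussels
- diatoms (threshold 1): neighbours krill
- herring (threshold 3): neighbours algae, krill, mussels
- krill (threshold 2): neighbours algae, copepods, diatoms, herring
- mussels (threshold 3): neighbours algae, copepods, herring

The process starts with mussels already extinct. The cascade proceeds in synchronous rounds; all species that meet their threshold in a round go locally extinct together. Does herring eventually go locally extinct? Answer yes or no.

Round 1 — mussels goes locally extinct (initial).
Round 2 — checking thresholds:
  algae: 1 of 4 neighbours ≥ 1, goes locally extinct.
  copepods: 1 of 3 neighbours < 3, holds.
  herring: 1 of 3 neighbours < 3, holds.
Round 3 — no new extinctions; cascade stops.

no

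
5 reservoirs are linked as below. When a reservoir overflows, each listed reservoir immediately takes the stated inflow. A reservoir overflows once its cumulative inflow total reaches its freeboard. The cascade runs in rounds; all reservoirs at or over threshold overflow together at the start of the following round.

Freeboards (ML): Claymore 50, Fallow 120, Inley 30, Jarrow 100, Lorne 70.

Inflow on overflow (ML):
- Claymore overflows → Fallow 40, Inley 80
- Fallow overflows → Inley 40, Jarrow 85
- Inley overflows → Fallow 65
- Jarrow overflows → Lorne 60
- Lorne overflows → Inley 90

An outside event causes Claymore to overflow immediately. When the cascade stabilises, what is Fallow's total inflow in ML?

105

Round 1 — Claymore overflows (initial).
  Fallow: +40 → 40 < 120
  Inley: +80 → 80 ≥ 30
Round 2 — Inley overflows.
  Fallow: +65 → 105 < 120
No further overflows.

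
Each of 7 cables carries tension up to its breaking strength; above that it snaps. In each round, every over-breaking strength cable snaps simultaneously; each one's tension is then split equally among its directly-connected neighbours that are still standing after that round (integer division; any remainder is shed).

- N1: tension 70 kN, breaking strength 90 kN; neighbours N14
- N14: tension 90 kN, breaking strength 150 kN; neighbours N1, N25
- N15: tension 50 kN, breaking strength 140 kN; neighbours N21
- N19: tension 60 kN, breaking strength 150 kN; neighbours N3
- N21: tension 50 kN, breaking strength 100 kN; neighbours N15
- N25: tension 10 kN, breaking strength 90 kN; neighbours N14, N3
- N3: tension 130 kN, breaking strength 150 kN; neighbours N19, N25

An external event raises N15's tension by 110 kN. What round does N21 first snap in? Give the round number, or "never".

Round 1 — N15 at 160 > 140. N15 snaps.
  N15 sheds 160 kN to N21: 160 each.
    N21: 50+160 = 210 > 100
Round 2 — N21 snaps.
  N21 sheds 210 kN: no online neighbours, lost.
No further breaks.

2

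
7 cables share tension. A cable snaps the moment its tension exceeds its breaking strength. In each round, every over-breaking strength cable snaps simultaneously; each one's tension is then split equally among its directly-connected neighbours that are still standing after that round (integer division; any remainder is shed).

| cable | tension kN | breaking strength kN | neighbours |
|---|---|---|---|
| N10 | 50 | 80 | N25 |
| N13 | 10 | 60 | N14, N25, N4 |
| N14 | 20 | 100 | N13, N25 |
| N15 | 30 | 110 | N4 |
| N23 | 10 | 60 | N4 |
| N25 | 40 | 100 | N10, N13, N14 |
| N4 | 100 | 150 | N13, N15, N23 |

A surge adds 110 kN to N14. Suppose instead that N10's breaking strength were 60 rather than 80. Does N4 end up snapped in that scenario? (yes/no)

yes

With N10's breaking strength at 60:
Round 1 — N14 at 130 > 100. N14 snaps.
  N14 sheds 130 kN to N13, N25: 65 each.
    N13: 10+65 = 75 > 60
    N25: 40+65 = 105 > 100
Round 2 — N13, N25 snap.
  N13 sheds 75 kN to N4: 75 each.
    N4: 100+75 = 175 > 150
  N25 sheds 105 kN to N10: 105 each.
    N10: 50+105 = 155 > 60
Round 3 — N10, N4 snap.
  N10 sheds 155 kN: no online neighbours, lost.
  N4 sheds 175 kN to N15, N23: 87 each (1 lost).
    N15: 30+87 = 117 > 110
    N23: 10+87 = 97 > 60
Round 4 — N15, N23 snap.
  N15 sheds 117 kN: no online neighbours, lost.
  N23 sheds 97 kN: no online neighbours, lost.
No further breaks.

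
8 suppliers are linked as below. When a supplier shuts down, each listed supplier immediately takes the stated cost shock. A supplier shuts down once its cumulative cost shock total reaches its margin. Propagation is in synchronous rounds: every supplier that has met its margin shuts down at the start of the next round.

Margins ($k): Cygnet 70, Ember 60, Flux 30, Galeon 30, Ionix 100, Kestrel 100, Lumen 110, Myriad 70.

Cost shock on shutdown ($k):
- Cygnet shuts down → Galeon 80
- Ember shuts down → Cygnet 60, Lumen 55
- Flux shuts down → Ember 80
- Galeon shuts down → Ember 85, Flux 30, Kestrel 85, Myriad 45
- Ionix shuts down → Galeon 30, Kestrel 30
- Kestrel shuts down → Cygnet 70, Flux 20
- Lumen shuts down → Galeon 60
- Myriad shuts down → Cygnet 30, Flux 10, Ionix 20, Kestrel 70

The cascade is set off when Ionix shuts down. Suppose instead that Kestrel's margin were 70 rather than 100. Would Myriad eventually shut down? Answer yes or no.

With Kestrel's margin at 70:
Round 1 — Ionix shuts down (initial).
  Galeon: +30 → 30 ≥ 30
  Kestrel: +30 → 30 < 70
Round 2 — Galeon shuts down.
  Ember: +85 → 85 ≥ 60
  Flux: +30 → 30 ≥ 30
  Kestrel: +85 → 115 ≥ 70
  Myriad: +45 → 45 < 70
Round 3 — Ember, Flux, Kestrel shut down.
  Cygnet: +60+70 → 130 ≥ 70
  Lumen: +55 → 55 < 110
Round 4 — Cygnet shuts down.
No further shutdowns.

no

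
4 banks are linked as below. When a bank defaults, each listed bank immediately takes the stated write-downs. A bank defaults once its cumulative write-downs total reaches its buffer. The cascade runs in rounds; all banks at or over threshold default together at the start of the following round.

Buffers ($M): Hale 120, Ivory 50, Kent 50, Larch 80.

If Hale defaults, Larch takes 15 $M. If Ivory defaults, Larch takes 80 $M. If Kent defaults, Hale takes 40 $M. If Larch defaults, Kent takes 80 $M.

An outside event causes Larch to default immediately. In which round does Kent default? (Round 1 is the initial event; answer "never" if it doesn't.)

2

Round 1 — Larch defaults (initial).
  Kent: +80 → 80 ≥ 50
Round 2 — Kent defaults.
  Hale: +40 → 40 < 120
No further defaults.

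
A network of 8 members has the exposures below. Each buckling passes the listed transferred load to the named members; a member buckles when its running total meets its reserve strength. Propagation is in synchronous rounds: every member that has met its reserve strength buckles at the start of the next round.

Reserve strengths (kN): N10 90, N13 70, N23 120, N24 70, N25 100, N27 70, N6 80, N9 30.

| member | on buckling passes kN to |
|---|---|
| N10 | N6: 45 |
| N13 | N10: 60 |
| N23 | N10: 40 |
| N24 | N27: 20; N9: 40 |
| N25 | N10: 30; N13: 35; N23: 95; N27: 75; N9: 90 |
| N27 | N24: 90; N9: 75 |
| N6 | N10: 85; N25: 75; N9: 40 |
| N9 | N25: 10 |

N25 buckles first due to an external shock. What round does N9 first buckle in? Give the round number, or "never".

Round 1 — N25 buckles (initial).
  N10: +30 → 30 < 90
  N13: +35 → 35 < 70
  N23: +95 → 95 < 120
  N27: +75 → 75 ≥ 70
  N9: +90 → 90 ≥ 30
Round 2 — N27, N9 buckle.
  N24: +90 → 90 ≥ 70
Round 3 — N24 buckles.
No further bucklings.

2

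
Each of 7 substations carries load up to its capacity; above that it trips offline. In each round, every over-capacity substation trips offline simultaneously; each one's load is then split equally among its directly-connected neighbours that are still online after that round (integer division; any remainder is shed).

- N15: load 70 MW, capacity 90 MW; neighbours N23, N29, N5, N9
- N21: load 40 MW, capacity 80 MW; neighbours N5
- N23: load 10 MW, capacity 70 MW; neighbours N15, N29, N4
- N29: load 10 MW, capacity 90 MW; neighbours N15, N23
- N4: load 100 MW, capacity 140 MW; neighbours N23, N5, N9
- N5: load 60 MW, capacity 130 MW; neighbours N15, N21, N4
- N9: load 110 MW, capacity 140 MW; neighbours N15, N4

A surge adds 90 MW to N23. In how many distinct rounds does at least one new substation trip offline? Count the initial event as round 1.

6

Round 1 — N23 at 100 > 70. N23 trips offline.
  N23 sheds 100 MW to N15, N29, N4: 33 each (1 lost).
    N15: 70+33 = 103 > 90
    N29: 10+33 = 43 ≤ 90
    N4: 100+33 = 133 ≤ 140
Round 2 — N15 trips offline.
  N15 sheds 103 MW to N29, N5, N9: 34 each (1 lost).
    N29: 43+34 = 77 ≤ 90
    N5: 60+34 = 94 ≤ 130
    N9: 110+34 = 144 > 140
Round 3 — N9 trips offline.
  N9 sheds 144 MW to N4: 144 each.
    N4: 133+144 = 277 > 140
Round 4 — N4 trips offline.
  N4 sheds 277 MW to N5: 277 each.
    N5: 94+277 = 371 > 130
Round 5 — N5 trips offline.
  N5 sheds 371 MW to N21: 371 each.
    N21: 40+371 = 411 > 80
Round 6 — N21 trips offline.
  N21 sheds 411 MW: no online neighbours, lost.
No further trips.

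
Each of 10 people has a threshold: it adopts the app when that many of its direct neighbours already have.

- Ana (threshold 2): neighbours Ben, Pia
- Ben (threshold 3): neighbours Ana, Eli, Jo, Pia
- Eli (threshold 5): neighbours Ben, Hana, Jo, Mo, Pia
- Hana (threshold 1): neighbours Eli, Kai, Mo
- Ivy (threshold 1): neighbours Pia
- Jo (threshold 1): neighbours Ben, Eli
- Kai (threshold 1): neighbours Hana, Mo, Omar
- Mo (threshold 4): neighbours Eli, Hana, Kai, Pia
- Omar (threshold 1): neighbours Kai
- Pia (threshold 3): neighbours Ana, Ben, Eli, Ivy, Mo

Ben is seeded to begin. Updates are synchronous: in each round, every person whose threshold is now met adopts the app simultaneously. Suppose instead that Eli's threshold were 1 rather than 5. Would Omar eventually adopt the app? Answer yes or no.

With Eli's threshold at 1:
Round 1 — Ben adopts the app (initial).
Round 2 — checking thresholds:
  Ana: 1 of 2 neighbours < 2, below threshold.
  Eli: 1 of 5 neighbours ≥ 1, adopts the app.
  Jo: 1 of 2 neighbours ≥ 1, adopts the app.
  Pia: 1 of 5 neighbours < 3, below threshold.
Round 3 — checking thresholds:
  Ana: 1 of 2 neighbours < 2, below threshold.
  Hana: 1 of 3 neighbours ≥ 1, adopts the app.
  Mo: 1 of 4 neighbours < 4, below threshold.
  Pia: 2 of 5 neighbours < 3, below threshold.
Round 4 — checking thresholds:
  Ana: 1 of 2 neighbours < 2, below threshold.
  Kai: 1 of 3 neighbours ≥ 1, adopts the app.
  Mo: 2 of 4 neighbours < 4, below threshold.
  Pia: 2 of 5 neighbours < 3, below threshold.
Round 5 — checking thresholds:
  Ana: 1 of 2 neighbours < 2, below threshold.
  Mo: 3 of 4 neighbours < 4, below threshold.
  Omar: 1 of 1 neighbours ≥ 1, adopts the app.
  Pia: 2 of 5 neighbours < 3, below threshold.
Round 6 — no new adoptions; cascade stops.

yes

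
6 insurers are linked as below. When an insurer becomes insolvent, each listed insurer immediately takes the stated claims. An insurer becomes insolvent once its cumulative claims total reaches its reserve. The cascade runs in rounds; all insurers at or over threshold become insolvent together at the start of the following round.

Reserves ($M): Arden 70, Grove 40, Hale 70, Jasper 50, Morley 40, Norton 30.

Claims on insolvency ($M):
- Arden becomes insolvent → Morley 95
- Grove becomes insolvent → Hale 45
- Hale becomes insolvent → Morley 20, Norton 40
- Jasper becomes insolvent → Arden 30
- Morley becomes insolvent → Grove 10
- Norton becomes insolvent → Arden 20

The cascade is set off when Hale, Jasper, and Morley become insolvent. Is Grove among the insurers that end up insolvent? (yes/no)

Round 1 — Hale, Jasper, Morley become insolvent (initial).
  Arden: +30 → 30 < 70
  Grove: +10 → 10 < 40
  Norton: +40 → 40 ≥ 30
Round 2 — Norton becomes insolvent.
  Arden: +20 → 50 < 70
No further insolvencies.

no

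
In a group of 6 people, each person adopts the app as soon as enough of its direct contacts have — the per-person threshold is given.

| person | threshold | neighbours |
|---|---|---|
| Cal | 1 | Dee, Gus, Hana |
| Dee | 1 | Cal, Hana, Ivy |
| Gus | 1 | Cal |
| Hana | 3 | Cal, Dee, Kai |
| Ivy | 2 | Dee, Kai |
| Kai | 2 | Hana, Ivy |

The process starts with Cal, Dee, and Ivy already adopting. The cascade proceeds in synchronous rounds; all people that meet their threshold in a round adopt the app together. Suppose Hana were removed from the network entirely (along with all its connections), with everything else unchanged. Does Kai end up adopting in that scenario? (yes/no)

no

With Hana removed:
Round 1 — Cal, Dee, Ivy adopt the app (initial).
Round 2 — checking thresholds:
  Gus: 1 of 1 neighbours ≥ 1, adopts the app.
  Kai: 1 of 1 neighbours < 2, below threshold.
Round 3 — no new adoptions; cascade stops.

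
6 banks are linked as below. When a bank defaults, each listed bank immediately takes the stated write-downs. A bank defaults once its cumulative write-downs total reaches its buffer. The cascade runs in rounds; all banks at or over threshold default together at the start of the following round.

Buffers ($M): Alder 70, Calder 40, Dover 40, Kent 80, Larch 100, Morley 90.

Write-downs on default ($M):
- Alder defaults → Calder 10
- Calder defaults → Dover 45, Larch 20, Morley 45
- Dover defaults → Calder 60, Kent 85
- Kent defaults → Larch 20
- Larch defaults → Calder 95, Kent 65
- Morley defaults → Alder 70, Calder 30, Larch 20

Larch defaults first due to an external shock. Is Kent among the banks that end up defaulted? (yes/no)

Round 1 — Larch defaults (initial).
  Calder: +95 → 95 ≥ 40
  Kent: +65 → 65 < 80
Round 2 — Calder defaults.
  Dover: +45 → 45 ≥ 40
  Morley: +45 → 45 < 90
Round 3 — Dover defaults.
  Kent: +85 → 150 ≥ 80
Round 4 — Kent defaults.
No further defaults.

yes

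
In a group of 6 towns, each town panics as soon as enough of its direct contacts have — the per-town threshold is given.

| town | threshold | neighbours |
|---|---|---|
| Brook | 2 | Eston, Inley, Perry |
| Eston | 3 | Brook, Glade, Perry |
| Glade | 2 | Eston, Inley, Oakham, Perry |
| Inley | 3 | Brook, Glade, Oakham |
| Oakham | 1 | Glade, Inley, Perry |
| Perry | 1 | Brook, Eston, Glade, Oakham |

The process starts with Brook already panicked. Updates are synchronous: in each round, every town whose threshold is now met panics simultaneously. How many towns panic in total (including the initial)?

6

Round 1 — Brook panics (initial).
Round 2 — checking thresholds:
  Eston: 1 of 3 neighbours < 3, holds.
  Inley: 1 of 3 neighbours < 3, holds.
  Perry: 1 of 4 neighbours ≥ 1, panics.
Round 3 — checking thresholds:
  Eston: 2 of 3 neighbours < 3, holds.
  Glade: 1 of 4 neighbours < 2, holds.
  Inley: 1 of 3 neighbours < 3, holds.
  Oakham: 1 of 3 neighbours ≥ 1, panics.
Round 4 — checking thresholds:
  Eston: 2 of 3 neighbours < 3, holds.
  Glade: 2 of 4 neighbours ≥ 2, panics.
  Inley: 2 of 3 neighbours < 3, holds.
Round 5 — checking thresholds:
  Eston: 3 of 3 neighbours ≥ 3, panics.
  Inley: 3 of 3 neighbours ≥ 3, panics.
Round 6 — no new panics; cascade stops.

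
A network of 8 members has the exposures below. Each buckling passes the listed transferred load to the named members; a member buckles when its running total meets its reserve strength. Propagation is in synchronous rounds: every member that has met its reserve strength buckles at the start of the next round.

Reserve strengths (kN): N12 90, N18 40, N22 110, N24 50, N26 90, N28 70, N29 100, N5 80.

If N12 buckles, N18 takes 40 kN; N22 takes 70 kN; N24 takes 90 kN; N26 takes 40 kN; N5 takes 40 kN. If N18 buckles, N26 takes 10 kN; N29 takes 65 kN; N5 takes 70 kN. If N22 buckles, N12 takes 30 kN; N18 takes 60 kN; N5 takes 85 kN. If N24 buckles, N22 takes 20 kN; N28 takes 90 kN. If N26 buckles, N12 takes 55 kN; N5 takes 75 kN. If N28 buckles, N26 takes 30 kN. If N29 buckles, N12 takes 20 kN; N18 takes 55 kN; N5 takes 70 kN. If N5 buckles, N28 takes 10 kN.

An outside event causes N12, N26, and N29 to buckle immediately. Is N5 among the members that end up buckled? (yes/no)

yes

Round 1 — N12, N26, N29 buckle (initial).
  N18: +40+55 → 95 ≥ 40
  N22: +70 → 70 < 110
  N24: +90 → 90 ≥ 50
  N5: +40+75+70 → 185 ≥ 80
Round 2 — N18, N24, N5 buckle.
  N22: +20 → 90 < 110
  N28: +90+10 → 100 ≥ 70
Round 3 — N28 buckles.
No further bucklings.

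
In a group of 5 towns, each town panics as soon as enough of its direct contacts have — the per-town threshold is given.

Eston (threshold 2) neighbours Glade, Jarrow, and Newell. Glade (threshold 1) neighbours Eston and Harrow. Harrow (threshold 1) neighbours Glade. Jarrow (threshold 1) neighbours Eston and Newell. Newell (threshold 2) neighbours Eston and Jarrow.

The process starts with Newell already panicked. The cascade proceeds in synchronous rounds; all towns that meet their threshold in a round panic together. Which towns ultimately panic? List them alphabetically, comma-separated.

Eston, Glade, Harrow, Jarrow, Newell

Round 1 — Newell panics (initial).
Round 2 — checking thresholds:
  Eston: 1 of 3 neighbours < 2, holds.
  Jarrow: 1 of 2 neighbours ≥ 1, panics.
Round 3 — checking thresholds:
  Eston: 2 of 3 neighbours ≥ 2, panics.
Round 4 — checking thresholds:
  Glade: 1 of 2 neighbours ≥ 1, panics.
Round 5 — checking thresholds:
  Harrow: 1 of 1 neighbours ≥ 1, panics.
Round 6 — no new panics; cascade stops.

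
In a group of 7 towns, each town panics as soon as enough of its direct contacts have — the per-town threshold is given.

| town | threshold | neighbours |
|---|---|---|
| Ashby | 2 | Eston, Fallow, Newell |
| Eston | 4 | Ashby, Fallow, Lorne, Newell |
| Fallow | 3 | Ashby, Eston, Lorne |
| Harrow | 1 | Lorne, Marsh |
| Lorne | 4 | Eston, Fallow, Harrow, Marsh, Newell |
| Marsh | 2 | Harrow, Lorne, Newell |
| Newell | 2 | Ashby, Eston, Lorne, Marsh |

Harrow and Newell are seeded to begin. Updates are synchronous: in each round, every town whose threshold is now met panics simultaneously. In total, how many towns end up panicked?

3

Round 1 — Harrow, Newell panic (initial).
Round 2 — checking thresholds:
  Ashby: 1 of 3 neighbours < 2, holds.
  Eston: 1 of 4 neighbours < 4, holds.
  Lorne: 2 of 5 neighbours < 4, holds.
  Marsh: 2 of 3 neighbours ≥ 2, panics.
Round 3 — no new panics; cascade stops.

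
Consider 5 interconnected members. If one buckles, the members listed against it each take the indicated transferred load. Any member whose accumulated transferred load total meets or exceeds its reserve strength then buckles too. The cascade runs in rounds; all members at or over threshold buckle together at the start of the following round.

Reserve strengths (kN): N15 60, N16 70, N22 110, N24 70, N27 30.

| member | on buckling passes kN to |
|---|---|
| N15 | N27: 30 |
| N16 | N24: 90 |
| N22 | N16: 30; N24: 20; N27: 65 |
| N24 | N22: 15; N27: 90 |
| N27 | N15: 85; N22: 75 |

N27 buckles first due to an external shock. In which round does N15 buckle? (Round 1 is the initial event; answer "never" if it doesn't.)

Round 1 — N27 buckles (initial).
  N15: +85 → 85 ≥ 60
  N22: +75 → 75 < 110
Round 2 — N15 buckles.
No further bucklings.

2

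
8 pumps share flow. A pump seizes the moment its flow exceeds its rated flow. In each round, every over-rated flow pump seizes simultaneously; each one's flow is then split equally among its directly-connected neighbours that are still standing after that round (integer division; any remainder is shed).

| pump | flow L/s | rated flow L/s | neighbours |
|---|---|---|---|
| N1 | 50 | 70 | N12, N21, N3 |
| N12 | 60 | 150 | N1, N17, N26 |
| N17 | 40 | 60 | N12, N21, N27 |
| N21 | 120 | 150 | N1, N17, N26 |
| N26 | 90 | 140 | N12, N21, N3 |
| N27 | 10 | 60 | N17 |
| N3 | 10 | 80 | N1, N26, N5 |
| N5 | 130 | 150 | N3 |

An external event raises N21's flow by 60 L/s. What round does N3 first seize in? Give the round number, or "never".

Round 1 — N21 at 180 > 150. N21 seizes.
  N21 sheds 180 L/s to N1, N17, N26: 60 each.
    N1: 50+60 = 110 > 70
    N17: 40+60 = 100 > 60
    N26: 90+60 = 150 > 140
Round 2 — N1, N17, N26 seize.
  N1 sheds 110 L/s to N12, N3: 55 each.
    N12: 60+55 = 115 ≤ 150
    N3: 10+55 = 65 ≤ 80
  N17 sheds 100 L/s to N12, N27: 50 each.
    N12: 115+50 = 165 > 150
    N27: 10+50 = 60 ≤ 60
  N26 sheds 150 L/s to N12, N3: 75 each.
    N12: 165+75 = 240 > 150
    N3: 65+75 = 140 > 80
Round 3 — N12, N3 seize.
  N12 sheds 240 L/s: no online neighbours, lost.
  N3 sheds 140 L/s to N5: 140 each.
    N5: 130+140 = 270 > 150
Round 4 — N5 seizes.
  N5 sheds 270 L/s: no online neighbours, lost.
No further seizures.

3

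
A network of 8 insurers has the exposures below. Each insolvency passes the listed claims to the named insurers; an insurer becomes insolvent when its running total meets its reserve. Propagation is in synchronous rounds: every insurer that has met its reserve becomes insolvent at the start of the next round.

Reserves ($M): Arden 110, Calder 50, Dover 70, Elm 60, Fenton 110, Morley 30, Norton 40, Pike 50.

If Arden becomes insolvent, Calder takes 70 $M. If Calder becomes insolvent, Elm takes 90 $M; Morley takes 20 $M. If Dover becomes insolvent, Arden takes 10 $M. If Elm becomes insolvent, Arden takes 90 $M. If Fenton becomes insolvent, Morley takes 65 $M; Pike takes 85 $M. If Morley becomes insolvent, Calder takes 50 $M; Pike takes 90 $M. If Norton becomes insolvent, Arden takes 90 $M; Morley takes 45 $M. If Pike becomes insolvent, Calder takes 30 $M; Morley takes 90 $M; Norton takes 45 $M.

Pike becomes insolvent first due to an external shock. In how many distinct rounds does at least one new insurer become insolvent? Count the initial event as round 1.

5

Round 1 — Pike becomes insolvent (initial).
  Calder: +30 → 30 < 50
  Morley: +90 → 90 ≥ 30
  Norton: +45 → 45 ≥ 40
Round 2 — Morley, Norton become insolvent.
  Arden: +90 → 90 < 110
  Calder: +50 → 80 ≥ 50
Round 3 — Calder becomes insolvent.
  Elm: +90 → 90 ≥ 60
Round 4 — Elm becomes insolvent.
  Arden: +90 → 180 ≥ 110
Round 5 — Arden becomes insolvent.
No further insolvencies.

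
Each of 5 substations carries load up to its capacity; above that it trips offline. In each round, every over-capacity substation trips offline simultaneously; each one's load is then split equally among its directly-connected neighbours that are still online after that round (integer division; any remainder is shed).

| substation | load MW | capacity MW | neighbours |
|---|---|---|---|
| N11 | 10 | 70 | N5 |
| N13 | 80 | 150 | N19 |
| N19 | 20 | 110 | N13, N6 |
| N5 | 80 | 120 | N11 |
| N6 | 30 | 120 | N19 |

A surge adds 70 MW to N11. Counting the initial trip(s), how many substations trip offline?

2

Round 1 — N11 at 80 > 70. N11 trips offline.
  N11 sheds 80 MW to N5: 80 each.
    N5: 80+80 = 160 > 120
Round 2 — N5 trips offline.
  N5 sheds 160 MW: no online neighbours, lost.
No further trips.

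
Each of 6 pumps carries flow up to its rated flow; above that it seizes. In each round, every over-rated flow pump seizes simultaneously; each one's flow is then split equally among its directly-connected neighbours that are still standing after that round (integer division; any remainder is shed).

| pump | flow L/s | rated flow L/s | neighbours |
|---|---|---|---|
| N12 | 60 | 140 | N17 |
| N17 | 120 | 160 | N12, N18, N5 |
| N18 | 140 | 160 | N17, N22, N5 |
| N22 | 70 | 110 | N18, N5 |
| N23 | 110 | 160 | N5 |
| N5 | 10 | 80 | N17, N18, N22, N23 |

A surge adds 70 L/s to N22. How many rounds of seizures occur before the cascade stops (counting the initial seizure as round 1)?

Round 1 — N22 at 140 > 110. N22 seizes.
  N22 sheds 140 L/s to N18, N5: 70 each.
    N18: 140+70 = 210 > 160
    N5: 10+70 = 80 ≤ 80
Round 2 — N18 seizes.
  N18 sheds 210 L/s to N17, N5: 105 each.
    N17: 120+105 = 225 > 160
    N5: 80+105 = 185 > 80
Round 3 — N17, N5 seize.
  N17 sheds 225 L/s to N12: 225 each.
    N12: 60+225 = 285 > 140
  N5 sheds 185 L/s to N23: 185 each.
    N23: 110+185 = 295 > 160
Round 4 — N12, N23 seize.
  N12 sheds 285 L/s: no online neighbours, lost.
  N23 sheds 295 L/s: no online neighbours, lost.
No further seizures.

4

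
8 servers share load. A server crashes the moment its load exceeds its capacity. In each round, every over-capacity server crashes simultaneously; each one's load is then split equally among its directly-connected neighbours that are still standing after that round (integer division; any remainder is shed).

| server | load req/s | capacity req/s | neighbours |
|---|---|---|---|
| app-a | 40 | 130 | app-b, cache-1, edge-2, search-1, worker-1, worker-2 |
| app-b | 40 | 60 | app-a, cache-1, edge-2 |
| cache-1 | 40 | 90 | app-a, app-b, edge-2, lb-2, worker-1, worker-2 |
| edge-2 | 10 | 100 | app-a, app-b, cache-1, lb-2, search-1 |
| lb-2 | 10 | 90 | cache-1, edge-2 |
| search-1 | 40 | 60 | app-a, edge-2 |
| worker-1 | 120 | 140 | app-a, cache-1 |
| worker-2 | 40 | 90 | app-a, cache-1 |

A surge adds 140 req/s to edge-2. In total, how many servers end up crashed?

Round 1 — edge-2 at 150 > 100. edge-2 crashes.
  edge-2 sheds 150 req/s to app-a, app-b, cache-1, lb-2, search-1: 30 each.
    app-a: 40+30 = 70 ≤ 130
    app-b: 40+30 = 70 > 60
    cache-1: 40+30 = 70 ≤ 90
    lb-2: 10+30 = 40 ≤ 90
    search-1: 40+30 = 70 > 60
Round 2 — app-b, search-1 crash.
  app-b sheds 70 req/s to app-a, cache-1: 35 each.
    app-a: 70+35 = 105 ≤ 130
    cache-1: 70+35 = 105 > 90
  search-1 sheds 70 req/s to app-a: 70 each.
    app-a: 105+70 = 175 > 130
Round 3 — app-a, cache-1 crash.
  app-a sheds 175 req/s to worker-1, worker-2: 87 each (1 lost).
    worker-1: 120+87 = 207 > 140
    worker-2: 40+87 = 127 > 90
  cache-1 sheds 105 req/s to lb-2, worker-1, worker-2: 35 each.
    lb-2: 40+35 = 75 ≤ 90
    worker-1: 207+35 = 242 > 140
    worker-2: 127+35 = 162 > 90
Round 4 — worker-1, worker-2 crash.
  worker-1 sheds 242 req/s: no online neighbours, lost.
  worker-2 sheds 162 req/s: no online neighbours, lost.
No further crashes.

7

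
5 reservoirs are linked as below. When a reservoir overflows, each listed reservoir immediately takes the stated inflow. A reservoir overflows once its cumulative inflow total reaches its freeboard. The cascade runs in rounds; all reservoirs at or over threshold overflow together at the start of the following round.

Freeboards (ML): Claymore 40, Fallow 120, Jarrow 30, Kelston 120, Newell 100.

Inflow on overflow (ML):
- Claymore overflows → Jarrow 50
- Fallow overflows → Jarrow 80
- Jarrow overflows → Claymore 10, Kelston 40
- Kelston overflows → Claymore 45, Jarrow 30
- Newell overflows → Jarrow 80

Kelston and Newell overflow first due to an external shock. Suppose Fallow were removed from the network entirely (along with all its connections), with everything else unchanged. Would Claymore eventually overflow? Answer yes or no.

With Fallow removed:
Round 1 — Kelston, Newell overflow (initial).
  Claymore: +45 → 45 ≥ 40
  Jarrow: +30+80 → 110 ≥ 30
Round 2 — Claymore, Jarrow overflow.
No further overflows.

yes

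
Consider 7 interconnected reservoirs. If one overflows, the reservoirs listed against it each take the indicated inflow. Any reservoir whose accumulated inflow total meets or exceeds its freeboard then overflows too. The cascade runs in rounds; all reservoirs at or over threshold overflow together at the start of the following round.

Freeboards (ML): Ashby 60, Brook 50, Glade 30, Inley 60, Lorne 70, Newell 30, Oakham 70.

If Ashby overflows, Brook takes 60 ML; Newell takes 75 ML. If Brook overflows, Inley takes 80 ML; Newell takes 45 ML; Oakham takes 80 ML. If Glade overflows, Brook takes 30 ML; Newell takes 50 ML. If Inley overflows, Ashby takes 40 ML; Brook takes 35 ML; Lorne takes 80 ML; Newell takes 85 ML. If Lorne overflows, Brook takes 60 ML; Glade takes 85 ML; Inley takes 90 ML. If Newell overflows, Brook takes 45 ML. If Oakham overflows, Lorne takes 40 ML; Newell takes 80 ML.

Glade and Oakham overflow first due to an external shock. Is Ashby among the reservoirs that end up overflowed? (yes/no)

no

Round 1 — Glade, Oakham overflow (initial).
  Brook: +30 → 30 < 50
  Lorne: +40 → 40 < 70
  Newell: +50+80 → 130 ≥ 30
Round 2 — Newell overflows.
  Brook: +45 → 75 ≥ 50
Round 3 — Brook overflows.
  Inley: +80 → 80 ≥ 60
Round 4 — Inley overflows.
  Ashby: +40 → 40 < 60
  Lorne: +80 → 120 ≥ 70
Round 5 — Lorne overflows.
No further overflows.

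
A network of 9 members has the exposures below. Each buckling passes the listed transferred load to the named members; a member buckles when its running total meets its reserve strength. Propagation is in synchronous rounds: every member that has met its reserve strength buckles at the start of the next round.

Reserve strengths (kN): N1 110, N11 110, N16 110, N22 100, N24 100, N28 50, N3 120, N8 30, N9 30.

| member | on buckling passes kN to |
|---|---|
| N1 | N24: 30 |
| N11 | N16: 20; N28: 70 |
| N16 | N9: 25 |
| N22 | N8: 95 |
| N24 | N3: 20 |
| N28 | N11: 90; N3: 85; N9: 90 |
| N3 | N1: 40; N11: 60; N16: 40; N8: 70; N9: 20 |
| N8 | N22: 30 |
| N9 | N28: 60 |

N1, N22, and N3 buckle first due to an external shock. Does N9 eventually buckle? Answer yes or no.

Round 1 — N1, N22, N3 buckle (initial).
  N11: +60 → 60 < 110
  N16: +40 → 40 < 110
  N24: +30 → 30 < 100
  N8: +95+70 → 165 ≥ 30
  N9: +20 → 20 < 30
Round 2 — N8 buckles.
No further bucklings.

no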